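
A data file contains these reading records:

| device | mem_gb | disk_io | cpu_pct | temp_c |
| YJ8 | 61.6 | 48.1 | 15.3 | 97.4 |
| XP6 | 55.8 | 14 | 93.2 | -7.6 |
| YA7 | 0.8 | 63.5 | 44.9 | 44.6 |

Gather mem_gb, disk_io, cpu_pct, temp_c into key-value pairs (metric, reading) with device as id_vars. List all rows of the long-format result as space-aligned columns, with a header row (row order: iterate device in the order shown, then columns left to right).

device  metric   reading
YJ8     mem_gb   61.6   
YJ8     disk_io  48.1   
YJ8     cpu_pct  15.3   
YJ8     temp_c   97.4   
XP6     mem_gb   55.8   
XP6     disk_io  14     
XP6     cpu_pct  93.2   
XP6     temp_c   -7.6   
YA7     mem_gb   0.8    
YA7     disk_io  63.5   
YA7     cpu_pct  44.9   
YA7     temp_c   44.6   

Each (device, column) pair becomes one row: 3 × 4 = 12 rows.
For example, (YJ8, mem_gb) → reading=61.6.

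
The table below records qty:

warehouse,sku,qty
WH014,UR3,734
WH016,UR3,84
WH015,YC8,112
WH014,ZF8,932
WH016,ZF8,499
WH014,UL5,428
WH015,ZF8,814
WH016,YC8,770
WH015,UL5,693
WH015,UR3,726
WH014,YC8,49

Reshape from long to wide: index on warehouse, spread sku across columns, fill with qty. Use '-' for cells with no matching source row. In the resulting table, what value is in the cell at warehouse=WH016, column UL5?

-

No long-format row has warehouse=WH016 and sku=UL5, so the cell is -.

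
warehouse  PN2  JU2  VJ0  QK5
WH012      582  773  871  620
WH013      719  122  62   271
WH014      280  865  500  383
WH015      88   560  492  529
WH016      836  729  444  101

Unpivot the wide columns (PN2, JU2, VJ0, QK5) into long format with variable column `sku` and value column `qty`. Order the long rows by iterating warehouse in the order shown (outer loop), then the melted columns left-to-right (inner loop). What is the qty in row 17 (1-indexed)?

836

20 rows total (5 × 4). Row 17: index ⌊(17-1)/4⌋ = 4 into warehouse → WH016; (17-1) mod 4 = 0 into the melted columns → PN2.
So row 17 is (WH016, PN2, 836); qty = 836.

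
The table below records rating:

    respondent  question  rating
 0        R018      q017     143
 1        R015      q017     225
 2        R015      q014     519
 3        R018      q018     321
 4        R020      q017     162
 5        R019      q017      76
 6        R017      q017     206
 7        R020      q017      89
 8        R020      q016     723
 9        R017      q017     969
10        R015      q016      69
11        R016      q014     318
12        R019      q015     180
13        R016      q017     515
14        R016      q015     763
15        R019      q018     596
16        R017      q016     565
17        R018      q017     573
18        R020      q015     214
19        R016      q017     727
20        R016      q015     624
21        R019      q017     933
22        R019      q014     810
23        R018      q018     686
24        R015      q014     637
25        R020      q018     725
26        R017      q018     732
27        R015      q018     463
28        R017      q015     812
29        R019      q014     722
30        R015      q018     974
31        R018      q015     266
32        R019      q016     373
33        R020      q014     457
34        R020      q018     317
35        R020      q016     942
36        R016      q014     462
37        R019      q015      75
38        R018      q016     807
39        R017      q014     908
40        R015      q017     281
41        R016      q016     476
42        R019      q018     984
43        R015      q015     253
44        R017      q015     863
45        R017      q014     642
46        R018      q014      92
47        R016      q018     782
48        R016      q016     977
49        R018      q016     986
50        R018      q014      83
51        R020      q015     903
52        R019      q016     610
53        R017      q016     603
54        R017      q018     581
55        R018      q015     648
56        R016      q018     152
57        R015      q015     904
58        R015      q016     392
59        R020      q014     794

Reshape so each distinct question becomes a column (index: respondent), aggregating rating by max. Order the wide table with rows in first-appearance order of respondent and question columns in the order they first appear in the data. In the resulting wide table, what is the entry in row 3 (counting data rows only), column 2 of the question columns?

794

With rows in first-appearance order of respondent, row 3 is respondent=R020. question columns in first-appearance order: q017, q014, q018, q016, q015; column 2 is q014.
Long rows with respondent=R020, question=q014: max(457, 794) = 794.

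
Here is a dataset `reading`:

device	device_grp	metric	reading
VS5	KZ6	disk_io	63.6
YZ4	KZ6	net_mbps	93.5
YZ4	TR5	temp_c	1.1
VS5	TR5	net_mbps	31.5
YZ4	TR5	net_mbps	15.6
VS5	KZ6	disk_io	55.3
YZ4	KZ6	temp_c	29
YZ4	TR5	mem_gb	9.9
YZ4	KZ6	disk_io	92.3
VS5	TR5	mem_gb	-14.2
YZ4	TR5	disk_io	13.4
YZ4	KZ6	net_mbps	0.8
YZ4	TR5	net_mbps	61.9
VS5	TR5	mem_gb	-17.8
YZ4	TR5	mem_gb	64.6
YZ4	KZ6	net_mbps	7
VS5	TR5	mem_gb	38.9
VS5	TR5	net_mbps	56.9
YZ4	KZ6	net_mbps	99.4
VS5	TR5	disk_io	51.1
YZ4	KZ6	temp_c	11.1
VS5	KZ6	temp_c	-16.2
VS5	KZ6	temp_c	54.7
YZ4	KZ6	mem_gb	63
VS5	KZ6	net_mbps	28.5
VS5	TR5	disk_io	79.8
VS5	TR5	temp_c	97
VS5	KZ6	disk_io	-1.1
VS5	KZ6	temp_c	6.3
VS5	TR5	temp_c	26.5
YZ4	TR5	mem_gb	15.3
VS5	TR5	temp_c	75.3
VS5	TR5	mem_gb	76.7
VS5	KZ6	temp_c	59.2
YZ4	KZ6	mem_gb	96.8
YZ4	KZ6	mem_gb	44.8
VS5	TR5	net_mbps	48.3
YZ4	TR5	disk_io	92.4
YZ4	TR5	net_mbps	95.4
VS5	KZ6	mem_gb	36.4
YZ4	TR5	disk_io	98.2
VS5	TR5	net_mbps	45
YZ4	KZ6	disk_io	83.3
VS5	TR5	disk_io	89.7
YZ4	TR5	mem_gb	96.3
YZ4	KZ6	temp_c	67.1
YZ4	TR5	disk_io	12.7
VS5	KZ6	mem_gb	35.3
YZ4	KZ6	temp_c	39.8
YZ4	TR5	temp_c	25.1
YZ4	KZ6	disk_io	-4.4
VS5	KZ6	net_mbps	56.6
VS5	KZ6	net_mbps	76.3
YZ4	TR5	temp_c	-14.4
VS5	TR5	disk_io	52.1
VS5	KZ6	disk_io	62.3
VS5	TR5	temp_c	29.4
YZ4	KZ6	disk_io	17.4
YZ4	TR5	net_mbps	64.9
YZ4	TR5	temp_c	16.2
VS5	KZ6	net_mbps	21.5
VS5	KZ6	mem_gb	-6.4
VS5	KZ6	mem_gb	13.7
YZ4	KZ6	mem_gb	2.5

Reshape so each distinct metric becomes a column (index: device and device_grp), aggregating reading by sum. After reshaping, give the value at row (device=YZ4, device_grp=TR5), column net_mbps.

Rows with device=YZ4, device_grp=TR5 and metric=net_mbps: reading values are 15.6, 61.9, 95.4, 64.9.
15.6 + 61.9 + 95.4 + 64.9 = 237.8.

237.8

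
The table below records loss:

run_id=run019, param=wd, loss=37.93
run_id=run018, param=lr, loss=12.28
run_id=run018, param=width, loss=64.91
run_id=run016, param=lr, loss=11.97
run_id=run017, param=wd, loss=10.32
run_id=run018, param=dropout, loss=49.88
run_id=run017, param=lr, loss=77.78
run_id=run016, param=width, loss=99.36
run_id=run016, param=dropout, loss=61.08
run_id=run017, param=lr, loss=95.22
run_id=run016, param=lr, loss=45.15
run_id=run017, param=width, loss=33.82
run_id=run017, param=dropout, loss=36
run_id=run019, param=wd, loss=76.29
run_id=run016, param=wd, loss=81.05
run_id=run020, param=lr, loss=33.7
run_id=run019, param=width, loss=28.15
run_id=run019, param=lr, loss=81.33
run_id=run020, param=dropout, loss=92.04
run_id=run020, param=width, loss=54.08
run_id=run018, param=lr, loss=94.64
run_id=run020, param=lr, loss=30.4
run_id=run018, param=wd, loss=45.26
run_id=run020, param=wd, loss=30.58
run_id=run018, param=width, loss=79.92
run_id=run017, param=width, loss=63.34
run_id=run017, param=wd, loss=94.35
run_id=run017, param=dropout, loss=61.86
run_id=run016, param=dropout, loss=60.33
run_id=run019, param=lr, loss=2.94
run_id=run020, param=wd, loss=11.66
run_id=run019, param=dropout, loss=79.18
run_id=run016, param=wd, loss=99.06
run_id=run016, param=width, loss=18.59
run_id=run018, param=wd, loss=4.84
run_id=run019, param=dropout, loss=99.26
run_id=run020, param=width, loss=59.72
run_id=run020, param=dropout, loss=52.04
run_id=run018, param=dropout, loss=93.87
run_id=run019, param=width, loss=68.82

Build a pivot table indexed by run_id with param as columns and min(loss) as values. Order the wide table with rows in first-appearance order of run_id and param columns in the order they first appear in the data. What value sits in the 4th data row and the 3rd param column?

With rows in first-appearance order of run_id, row 4 is run_id=run017. param columns in first-appearance order: wd, lr, width, dropout; column 3 is width.
Long rows with run_id=run017, param=width: min(33.82, 63.34) = 33.82.

33.82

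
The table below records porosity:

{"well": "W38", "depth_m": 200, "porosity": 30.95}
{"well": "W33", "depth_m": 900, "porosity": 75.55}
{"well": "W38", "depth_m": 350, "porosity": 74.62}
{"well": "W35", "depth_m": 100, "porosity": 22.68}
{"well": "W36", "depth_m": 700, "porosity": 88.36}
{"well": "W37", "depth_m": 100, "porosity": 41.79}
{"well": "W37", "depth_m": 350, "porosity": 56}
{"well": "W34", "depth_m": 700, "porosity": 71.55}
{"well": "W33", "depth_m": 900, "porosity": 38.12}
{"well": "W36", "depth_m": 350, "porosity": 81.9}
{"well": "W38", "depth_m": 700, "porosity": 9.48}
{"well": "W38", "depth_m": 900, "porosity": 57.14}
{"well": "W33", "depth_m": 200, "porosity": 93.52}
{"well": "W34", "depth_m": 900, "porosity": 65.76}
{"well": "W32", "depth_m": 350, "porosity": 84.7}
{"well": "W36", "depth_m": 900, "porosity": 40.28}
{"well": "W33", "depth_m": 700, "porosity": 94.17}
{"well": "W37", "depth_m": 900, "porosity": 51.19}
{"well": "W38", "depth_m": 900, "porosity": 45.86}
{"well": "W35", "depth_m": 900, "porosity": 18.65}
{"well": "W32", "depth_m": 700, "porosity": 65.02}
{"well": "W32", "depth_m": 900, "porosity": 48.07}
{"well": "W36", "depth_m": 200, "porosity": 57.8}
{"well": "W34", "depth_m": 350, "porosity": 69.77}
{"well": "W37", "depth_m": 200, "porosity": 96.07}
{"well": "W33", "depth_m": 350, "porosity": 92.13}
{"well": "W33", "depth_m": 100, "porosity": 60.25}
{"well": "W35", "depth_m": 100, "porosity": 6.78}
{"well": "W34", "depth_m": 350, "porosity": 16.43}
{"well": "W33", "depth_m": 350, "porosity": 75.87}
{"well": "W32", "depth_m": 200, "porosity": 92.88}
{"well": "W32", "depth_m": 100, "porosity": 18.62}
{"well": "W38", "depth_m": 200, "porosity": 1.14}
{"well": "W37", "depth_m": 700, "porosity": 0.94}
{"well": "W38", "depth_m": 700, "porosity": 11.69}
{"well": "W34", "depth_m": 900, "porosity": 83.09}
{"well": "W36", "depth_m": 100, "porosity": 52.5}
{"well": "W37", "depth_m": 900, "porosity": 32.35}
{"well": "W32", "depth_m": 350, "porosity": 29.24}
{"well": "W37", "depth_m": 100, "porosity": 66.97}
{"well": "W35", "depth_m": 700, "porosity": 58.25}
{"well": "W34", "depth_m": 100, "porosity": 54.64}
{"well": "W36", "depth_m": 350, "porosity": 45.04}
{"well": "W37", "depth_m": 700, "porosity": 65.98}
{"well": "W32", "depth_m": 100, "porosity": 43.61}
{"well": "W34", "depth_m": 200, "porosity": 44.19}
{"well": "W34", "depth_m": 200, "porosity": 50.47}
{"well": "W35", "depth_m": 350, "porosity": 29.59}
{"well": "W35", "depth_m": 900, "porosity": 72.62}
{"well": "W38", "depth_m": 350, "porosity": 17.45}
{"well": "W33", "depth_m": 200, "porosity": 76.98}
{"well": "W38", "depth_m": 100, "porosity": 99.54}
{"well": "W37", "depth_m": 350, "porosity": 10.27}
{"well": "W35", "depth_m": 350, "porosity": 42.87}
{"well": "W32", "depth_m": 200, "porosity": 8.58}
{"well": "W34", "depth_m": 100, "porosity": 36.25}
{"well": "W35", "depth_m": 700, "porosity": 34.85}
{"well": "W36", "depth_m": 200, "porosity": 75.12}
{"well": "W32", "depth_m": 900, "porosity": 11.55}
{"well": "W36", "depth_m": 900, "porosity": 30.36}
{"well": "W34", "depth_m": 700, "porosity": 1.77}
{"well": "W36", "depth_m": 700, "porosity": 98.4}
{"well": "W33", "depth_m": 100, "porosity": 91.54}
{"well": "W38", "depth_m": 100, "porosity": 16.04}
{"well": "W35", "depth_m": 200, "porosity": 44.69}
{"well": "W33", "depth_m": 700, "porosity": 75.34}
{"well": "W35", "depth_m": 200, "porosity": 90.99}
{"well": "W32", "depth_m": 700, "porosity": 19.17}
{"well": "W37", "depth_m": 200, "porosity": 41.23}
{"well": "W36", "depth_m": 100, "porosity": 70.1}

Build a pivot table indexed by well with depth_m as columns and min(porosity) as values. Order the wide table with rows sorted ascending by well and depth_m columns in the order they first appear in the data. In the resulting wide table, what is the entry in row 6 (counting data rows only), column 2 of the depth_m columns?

32.35

With rows sorted ascending by well, row 6 is well=W37. depth_m columns in first-appearance order: 200, 900, 350, 100, 700; column 2 is 900.
Long rows with well=W37, depth_m=900: min(51.19, 32.35) = 32.35.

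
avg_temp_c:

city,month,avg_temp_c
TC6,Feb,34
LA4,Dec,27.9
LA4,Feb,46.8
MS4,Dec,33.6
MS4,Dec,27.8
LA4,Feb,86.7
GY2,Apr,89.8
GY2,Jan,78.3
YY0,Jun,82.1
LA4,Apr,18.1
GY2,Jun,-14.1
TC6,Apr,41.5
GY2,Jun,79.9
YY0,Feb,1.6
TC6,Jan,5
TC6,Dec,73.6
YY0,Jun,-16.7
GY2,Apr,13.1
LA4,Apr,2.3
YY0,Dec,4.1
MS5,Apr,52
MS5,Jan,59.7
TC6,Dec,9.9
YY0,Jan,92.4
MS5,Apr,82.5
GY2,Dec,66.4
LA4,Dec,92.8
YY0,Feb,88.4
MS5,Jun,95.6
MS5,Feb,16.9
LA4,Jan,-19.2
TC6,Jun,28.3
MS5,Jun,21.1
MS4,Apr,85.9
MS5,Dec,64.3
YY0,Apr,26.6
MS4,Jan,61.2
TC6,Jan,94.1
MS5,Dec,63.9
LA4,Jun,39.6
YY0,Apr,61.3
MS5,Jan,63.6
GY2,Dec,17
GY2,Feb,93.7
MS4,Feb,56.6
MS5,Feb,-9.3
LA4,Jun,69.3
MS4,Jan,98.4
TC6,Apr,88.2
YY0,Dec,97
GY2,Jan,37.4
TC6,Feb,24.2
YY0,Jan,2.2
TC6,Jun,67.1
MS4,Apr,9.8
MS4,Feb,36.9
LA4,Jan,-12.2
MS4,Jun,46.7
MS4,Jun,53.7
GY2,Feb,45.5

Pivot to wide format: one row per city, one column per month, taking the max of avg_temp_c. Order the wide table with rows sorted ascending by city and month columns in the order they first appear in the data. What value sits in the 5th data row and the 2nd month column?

73.6

With rows sorted ascending by city, row 5 is city=TC6. month columns in first-appearance order: Feb, Dec, Apr, Jan, Jun; column 2 is Dec.
Long rows with city=TC6, month=Dec: max(73.6, 9.9) = 73.6.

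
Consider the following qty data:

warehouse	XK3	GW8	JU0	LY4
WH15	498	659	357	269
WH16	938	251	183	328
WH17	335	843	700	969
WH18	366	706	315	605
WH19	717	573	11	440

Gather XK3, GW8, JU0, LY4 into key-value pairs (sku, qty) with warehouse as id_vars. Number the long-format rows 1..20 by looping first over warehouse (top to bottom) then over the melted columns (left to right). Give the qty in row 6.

20 rows total (5 × 4). Row 6: index ⌊(6-1)/4⌋ = 1 into warehouse → WH16; (6-1) mod 4 = 1 into the melted columns → GW8.
So row 6 is (WH16, GW8, 251); qty = 251.

251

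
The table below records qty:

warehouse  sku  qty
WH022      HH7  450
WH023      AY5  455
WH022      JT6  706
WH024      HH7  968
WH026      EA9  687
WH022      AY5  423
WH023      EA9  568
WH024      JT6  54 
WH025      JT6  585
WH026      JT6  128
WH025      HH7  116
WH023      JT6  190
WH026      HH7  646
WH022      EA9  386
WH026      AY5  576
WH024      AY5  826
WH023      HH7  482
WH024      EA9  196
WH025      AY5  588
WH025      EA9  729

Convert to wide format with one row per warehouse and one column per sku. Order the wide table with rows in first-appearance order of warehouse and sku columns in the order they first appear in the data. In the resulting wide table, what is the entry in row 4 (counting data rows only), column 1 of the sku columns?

With rows in first-appearance order of warehouse, row 4 is warehouse=WH026. sku columns in first-appearance order: HH7, AY5, JT6, EA9; column 1 is HH7.
Long rows with warehouse=WH026, sku=HH7: qty = 646.

646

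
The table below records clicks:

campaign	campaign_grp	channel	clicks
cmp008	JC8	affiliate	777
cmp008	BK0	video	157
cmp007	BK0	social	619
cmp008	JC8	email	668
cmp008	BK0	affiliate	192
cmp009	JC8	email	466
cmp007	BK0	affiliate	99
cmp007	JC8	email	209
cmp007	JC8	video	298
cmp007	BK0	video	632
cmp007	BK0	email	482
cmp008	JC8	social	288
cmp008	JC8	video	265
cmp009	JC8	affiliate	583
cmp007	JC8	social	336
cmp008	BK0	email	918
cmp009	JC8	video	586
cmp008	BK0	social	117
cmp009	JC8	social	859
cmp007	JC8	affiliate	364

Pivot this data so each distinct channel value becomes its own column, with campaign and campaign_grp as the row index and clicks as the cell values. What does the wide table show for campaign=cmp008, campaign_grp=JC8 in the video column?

265

Wide layout: rows indexed by campaign and campaign_grp, columns are the 4 distinct channel values (affiliate, video, social, email).
Cell (campaign=cmp008, campaign_grp=JC8, channel=video) draws from the long row where campaign=cmp008, campaign_grp=JC8 and channel=video, which has clicks=265.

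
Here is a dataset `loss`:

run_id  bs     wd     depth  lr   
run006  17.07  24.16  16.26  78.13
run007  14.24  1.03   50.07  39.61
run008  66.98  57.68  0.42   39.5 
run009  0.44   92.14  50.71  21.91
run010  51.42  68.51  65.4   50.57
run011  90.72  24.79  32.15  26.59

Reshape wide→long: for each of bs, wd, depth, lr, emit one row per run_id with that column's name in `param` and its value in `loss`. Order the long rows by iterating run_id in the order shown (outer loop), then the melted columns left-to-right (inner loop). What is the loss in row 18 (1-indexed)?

24 rows total (6 × 4). Row 18: index ⌊(18-1)/4⌋ = 4 into run_id → run010; (18-1) mod 4 = 1 into the melted columns → wd.
So row 18 is (run010, wd, 68.51); loss = 68.51.

68.51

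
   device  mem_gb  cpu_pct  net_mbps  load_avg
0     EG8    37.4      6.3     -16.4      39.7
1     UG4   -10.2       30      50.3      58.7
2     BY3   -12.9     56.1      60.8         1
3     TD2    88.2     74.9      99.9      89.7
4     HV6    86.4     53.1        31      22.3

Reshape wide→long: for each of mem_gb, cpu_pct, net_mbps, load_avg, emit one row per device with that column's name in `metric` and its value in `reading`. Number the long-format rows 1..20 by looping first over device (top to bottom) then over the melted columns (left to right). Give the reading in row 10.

20 rows total (5 × 4). Row 10: index ⌊(10-1)/4⌋ = 2 into device → BY3; (10-1) mod 4 = 1 into the melted columns → cpu_pct.
So row 10 is (BY3, cpu_pct, 56.1); reading = 56.1.

56.1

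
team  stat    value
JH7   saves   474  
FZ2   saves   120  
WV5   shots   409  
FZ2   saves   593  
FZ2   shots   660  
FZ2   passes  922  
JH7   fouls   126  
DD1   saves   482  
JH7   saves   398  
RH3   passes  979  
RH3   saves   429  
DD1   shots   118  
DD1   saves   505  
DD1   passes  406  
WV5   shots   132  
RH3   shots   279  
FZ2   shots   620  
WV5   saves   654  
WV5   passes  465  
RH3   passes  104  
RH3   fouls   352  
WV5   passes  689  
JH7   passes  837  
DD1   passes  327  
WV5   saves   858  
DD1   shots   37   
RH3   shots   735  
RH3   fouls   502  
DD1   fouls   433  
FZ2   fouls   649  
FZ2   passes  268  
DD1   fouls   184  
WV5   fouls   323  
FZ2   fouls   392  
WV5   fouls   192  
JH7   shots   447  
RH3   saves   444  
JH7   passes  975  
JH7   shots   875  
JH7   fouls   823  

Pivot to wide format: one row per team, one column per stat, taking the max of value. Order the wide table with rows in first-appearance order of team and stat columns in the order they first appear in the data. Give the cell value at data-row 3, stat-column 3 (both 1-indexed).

With rows in first-appearance order of team, row 3 is team=WV5. stat columns in first-appearance order: saves, shots, passes, fouls; column 3 is passes.
Long rows with team=WV5, stat=passes: max(465, 689) = 689.

689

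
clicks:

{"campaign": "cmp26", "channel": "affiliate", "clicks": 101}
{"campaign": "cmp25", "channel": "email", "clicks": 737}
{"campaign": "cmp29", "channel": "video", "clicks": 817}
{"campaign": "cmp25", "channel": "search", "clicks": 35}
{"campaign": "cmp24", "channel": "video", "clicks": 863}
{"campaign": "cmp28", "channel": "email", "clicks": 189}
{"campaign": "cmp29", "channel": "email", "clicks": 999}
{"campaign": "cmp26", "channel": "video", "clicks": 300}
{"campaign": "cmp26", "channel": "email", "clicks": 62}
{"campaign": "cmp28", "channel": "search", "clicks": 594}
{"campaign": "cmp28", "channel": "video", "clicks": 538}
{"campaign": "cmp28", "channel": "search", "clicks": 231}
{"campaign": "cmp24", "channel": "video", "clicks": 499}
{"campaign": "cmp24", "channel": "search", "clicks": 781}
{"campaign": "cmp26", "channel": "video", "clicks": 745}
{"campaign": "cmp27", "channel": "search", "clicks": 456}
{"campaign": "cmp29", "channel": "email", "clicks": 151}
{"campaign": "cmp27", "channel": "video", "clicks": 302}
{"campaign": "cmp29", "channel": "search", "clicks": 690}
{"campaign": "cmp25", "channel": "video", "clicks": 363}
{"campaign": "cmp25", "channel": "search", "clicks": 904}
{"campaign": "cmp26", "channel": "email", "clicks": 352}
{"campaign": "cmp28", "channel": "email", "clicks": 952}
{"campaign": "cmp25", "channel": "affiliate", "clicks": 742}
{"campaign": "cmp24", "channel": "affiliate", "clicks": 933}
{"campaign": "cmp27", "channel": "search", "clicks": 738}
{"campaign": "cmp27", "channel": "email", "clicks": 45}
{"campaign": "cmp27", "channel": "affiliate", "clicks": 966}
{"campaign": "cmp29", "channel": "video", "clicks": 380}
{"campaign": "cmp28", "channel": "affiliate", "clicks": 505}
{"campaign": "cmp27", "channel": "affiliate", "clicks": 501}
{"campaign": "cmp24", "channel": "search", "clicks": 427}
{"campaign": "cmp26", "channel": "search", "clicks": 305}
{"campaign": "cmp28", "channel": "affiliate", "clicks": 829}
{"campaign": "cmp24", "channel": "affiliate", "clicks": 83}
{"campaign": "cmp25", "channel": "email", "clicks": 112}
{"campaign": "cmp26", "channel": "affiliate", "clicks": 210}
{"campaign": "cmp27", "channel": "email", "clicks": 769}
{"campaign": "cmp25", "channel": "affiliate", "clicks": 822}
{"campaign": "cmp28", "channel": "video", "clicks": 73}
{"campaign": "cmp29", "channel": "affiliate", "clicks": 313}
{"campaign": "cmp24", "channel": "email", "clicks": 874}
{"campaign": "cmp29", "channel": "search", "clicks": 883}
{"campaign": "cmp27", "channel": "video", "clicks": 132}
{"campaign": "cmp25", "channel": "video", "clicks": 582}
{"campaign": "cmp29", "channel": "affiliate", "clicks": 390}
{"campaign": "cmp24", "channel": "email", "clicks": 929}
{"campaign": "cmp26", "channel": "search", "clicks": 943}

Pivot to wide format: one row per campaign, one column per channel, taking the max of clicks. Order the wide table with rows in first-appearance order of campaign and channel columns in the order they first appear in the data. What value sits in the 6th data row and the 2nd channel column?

With rows in first-appearance order of campaign, row 6 is campaign=cmp27. channel columns in first-appearance order: affiliate, email, video, search; column 2 is email.
Long rows with campaign=cmp27, channel=email: max(45, 769) = 769.

769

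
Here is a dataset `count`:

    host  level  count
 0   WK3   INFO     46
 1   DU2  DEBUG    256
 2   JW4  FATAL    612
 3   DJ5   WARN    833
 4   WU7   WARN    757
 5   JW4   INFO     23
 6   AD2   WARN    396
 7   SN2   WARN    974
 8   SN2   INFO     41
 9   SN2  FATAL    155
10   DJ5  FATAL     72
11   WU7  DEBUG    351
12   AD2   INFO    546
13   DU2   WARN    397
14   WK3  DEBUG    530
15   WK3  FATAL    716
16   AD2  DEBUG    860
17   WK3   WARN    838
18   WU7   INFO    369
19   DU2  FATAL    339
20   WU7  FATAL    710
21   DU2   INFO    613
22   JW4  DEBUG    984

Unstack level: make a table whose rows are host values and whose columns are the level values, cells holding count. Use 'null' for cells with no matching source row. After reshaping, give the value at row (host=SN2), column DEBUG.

No long-format row has host=SN2 and level=DEBUG, so the cell is null.

null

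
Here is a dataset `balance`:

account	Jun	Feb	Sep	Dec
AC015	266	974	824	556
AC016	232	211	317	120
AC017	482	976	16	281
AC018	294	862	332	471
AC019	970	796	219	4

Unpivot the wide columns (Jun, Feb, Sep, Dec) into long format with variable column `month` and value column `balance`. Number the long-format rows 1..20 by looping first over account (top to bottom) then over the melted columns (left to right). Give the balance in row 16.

20 rows total (5 × 4). Row 16: index ⌊(16-1)/4⌋ = 3 into account → AC018; (16-1) mod 4 = 3 into the melted columns → Dec.
So row 16 is (AC018, Dec, 471); balance = 471.

471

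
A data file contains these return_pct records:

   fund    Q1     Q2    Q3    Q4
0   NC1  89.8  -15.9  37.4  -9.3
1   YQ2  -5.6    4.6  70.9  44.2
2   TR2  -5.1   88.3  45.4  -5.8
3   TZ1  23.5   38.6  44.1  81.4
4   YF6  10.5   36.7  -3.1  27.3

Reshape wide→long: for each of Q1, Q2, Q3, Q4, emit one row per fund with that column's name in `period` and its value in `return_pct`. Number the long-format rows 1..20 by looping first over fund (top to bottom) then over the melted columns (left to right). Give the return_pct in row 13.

23.5

20 rows total (5 × 4). Row 13: index ⌊(13-1)/4⌋ = 3 into fund → TZ1; (13-1) mod 4 = 0 into the melted columns → Q1.
So row 13 is (TZ1, Q1, 23.5); return_pct = 23.5.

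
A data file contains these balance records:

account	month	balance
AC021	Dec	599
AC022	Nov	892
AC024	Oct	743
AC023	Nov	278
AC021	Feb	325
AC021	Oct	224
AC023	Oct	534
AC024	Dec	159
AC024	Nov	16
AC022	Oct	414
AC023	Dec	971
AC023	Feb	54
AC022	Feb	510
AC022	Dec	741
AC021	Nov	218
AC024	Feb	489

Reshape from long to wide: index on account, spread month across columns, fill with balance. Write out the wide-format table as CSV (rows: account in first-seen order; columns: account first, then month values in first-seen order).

account,Dec,Nov,Oct,Feb
AC021,599,218,224,325
AC022,741,892,414,510
AC024,159,16,743,489
AC023,971,278,534,54

Columns: account plus the 4 distinct month values (Dec, Nov, Oct, Feb).
For example, row AC021 column Dec takes balance=599 from the long row (AC021, Dec).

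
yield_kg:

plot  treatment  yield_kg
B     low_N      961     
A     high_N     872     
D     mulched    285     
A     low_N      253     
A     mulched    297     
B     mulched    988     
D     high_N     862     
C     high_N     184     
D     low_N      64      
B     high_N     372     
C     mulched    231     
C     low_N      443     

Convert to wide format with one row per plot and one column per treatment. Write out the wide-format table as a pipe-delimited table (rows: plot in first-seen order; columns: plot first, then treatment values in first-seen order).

Columns: plot plus the 3 distinct treatment values (low_N, high_N, mulched).
For example, row B column low_N takes yield_kg=961 from the long row (B, low_N).

| plot | low_N | high_N | mulched |
| B | 961 | 372 | 988 |
| A | 253 | 872 | 297 |
| D | 64 | 862 | 285 |
| C | 443 | 184 | 231 |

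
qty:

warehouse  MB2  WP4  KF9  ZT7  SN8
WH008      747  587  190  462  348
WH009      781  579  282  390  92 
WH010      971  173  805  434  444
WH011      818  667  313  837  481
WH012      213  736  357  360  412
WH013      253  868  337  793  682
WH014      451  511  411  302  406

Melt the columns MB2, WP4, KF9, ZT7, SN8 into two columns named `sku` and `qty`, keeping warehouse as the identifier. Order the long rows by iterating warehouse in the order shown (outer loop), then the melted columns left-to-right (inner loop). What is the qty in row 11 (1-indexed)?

35 rows total (7 × 5). Row 11: index ⌊(11-1)/5⌋ = 2 into warehouse → WH010; (11-1) mod 5 = 0 into the melted columns → MB2.
So row 11 is (WH010, MB2, 971); qty = 971.

971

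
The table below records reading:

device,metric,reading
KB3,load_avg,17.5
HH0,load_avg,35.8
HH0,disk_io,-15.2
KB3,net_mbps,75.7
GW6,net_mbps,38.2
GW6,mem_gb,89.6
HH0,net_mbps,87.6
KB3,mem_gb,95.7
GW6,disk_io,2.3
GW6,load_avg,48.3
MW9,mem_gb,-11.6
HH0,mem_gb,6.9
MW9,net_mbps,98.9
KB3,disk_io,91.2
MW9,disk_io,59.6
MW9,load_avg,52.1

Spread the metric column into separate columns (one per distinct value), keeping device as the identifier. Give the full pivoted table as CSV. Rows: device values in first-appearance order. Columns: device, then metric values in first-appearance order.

device,load_avg,disk_io,net_mbps,mem_gb
KB3,17.5,91.2,75.7,95.7
HH0,35.8,-15.2,87.6,6.9
GW6,48.3,2.3,38.2,89.6
MW9,52.1,59.6,98.9,-11.6

Columns: device plus the 4 distinct metric values (load_avg, disk_io, net_mbps, mem_gb).
For example, row KB3 column load_avg takes reading=17.5 from the long row (KB3, load_avg).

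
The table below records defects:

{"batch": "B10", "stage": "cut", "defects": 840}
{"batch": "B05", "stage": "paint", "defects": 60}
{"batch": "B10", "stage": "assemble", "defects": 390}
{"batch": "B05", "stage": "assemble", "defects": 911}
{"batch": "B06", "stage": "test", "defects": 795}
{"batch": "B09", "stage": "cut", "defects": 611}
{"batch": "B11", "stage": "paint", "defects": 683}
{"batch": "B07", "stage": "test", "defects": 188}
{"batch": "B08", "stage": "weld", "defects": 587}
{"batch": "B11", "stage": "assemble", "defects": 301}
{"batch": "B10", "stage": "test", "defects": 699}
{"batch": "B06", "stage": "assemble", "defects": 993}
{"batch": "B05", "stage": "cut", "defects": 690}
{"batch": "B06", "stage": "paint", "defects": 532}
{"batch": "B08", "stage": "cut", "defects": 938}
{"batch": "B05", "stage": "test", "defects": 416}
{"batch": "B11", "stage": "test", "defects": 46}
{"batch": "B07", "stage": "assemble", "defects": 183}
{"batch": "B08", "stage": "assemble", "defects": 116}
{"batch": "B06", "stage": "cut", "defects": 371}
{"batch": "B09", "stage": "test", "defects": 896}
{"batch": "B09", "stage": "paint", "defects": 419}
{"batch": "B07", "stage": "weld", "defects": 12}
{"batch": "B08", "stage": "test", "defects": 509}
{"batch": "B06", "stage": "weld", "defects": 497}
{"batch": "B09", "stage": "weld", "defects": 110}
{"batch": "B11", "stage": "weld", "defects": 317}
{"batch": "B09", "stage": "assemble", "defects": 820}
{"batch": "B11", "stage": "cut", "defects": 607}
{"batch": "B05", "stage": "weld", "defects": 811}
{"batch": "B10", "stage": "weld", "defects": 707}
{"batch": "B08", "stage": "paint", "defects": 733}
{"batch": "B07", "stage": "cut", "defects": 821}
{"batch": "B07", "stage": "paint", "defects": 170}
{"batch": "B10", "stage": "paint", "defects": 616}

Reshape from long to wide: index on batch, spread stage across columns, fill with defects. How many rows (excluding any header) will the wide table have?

7 distinct batch values → 7 rows.

7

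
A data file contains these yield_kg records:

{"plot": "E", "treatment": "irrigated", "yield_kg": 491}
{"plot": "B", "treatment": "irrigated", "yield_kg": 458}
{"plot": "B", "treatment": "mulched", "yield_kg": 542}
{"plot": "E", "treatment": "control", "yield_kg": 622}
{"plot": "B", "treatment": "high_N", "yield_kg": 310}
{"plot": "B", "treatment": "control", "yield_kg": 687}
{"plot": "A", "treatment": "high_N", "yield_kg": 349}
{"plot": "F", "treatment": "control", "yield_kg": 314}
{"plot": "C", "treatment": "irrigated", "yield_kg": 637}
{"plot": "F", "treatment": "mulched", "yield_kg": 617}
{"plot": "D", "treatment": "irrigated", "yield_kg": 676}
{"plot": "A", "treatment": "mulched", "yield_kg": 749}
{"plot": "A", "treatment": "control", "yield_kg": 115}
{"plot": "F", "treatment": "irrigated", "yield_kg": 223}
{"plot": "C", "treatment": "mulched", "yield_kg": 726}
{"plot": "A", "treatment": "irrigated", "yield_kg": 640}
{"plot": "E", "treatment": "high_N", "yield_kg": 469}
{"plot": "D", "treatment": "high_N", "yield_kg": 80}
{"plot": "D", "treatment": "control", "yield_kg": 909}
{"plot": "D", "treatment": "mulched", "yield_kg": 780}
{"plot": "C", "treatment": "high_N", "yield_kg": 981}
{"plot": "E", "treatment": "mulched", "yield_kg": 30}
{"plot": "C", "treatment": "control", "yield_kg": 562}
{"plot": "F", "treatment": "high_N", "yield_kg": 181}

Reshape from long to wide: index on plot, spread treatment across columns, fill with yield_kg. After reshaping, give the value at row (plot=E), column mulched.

Wide layout: rows indexed by plot, columns are the 4 distinct treatment values (irrigated, mulched, control, high_N).
Cell (plot=E, treatment=mulched) draws from the long row where plot=E and treatment=mulched, which has yield_kg=30.

30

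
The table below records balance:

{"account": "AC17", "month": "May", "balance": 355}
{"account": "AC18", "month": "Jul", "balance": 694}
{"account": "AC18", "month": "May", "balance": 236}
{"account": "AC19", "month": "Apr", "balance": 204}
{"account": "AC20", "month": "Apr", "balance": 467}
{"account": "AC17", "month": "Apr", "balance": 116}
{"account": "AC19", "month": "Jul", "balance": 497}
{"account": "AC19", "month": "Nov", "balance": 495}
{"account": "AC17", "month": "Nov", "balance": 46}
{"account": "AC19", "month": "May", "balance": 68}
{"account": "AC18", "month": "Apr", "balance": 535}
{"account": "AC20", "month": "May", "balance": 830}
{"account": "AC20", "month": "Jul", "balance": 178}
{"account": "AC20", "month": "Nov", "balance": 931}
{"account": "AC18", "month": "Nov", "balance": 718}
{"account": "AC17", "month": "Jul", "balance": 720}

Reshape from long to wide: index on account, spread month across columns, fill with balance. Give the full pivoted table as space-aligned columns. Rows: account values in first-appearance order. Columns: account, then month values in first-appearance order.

Columns: account plus the 4 distinct month values (May, Jul, Apr, Nov).
For example, row AC17 column May takes balance=355 from the long row (AC17, May).

account  May  Jul  Apr  Nov
AC17     355  720  116  46 
AC18     236  694  535  718
AC19     68   497  204  495
AC20     830  178  467  931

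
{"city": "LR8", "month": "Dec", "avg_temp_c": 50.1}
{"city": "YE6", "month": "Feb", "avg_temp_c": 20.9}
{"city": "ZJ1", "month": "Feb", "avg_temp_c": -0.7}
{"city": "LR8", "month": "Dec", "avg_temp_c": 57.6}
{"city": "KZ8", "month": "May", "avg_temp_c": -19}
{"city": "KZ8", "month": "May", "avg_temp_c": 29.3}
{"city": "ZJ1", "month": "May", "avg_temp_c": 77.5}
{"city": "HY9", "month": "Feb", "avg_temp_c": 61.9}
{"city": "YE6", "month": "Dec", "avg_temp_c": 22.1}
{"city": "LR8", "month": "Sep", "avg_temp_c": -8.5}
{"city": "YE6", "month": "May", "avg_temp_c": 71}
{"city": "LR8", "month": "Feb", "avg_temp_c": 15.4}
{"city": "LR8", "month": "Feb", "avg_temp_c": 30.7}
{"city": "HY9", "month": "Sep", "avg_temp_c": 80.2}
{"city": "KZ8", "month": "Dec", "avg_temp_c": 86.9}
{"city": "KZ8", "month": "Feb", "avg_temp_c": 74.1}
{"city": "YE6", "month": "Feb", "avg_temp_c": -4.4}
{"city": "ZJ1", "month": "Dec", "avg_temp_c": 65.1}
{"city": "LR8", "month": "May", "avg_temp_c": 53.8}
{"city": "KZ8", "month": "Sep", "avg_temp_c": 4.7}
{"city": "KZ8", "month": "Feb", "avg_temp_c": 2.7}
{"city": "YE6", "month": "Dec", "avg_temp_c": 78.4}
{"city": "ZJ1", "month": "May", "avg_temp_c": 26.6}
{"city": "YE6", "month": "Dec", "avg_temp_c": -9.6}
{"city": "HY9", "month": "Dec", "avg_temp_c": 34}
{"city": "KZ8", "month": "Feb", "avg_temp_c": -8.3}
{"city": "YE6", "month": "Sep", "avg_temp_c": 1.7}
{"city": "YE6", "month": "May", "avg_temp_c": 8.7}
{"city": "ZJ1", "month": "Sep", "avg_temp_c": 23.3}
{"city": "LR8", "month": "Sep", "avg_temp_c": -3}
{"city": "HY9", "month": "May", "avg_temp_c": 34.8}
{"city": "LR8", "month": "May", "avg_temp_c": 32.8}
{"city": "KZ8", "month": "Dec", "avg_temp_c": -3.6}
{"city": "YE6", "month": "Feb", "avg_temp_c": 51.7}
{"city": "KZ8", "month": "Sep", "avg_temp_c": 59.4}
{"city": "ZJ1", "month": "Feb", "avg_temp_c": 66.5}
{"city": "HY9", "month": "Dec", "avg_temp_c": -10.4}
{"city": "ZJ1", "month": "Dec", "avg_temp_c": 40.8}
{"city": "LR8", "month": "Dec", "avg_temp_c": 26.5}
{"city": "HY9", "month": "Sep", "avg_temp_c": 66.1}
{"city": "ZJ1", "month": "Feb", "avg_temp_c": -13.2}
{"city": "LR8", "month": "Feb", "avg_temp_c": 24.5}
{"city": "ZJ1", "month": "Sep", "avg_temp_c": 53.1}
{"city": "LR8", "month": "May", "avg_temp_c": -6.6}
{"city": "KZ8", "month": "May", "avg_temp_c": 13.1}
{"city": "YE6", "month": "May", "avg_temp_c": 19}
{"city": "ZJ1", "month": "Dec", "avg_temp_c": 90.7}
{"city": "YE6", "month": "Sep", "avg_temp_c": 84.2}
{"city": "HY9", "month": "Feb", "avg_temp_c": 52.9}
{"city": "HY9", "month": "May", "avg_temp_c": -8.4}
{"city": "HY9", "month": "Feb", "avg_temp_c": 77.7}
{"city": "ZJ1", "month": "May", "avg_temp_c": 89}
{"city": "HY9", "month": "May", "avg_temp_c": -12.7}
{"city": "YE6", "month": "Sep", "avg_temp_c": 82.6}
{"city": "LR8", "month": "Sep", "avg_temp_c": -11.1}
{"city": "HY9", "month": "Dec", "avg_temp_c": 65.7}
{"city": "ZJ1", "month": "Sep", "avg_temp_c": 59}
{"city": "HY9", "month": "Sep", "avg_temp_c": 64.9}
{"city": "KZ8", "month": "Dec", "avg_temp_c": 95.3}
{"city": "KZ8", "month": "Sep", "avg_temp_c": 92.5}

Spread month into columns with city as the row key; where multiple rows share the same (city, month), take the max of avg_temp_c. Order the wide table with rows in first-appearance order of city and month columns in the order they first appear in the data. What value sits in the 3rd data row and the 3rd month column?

With rows in first-appearance order of city, row 3 is city=ZJ1. month columns in first-appearance order: Dec, Feb, May, Sep; column 3 is May.
Long rows with city=ZJ1, month=May: max(77.5, 26.6, 89) = 89.

89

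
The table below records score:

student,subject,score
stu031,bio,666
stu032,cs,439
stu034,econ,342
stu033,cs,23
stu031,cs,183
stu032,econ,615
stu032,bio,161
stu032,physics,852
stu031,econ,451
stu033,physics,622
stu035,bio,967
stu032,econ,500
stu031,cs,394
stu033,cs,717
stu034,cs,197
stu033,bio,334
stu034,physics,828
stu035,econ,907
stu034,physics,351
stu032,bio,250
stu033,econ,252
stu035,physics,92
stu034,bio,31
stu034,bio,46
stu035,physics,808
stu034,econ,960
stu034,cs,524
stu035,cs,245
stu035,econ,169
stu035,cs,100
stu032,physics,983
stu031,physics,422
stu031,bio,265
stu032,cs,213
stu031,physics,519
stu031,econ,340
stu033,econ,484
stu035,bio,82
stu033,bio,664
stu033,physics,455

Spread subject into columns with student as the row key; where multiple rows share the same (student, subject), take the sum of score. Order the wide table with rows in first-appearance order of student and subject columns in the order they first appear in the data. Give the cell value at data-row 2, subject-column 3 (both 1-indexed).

1115

With rows in first-appearance order of student, row 2 is student=stu032. subject columns in first-appearance order: bio, cs, econ, physics; column 3 is econ.
Long rows with student=stu032, subject=econ: 615 + 500 = 1115.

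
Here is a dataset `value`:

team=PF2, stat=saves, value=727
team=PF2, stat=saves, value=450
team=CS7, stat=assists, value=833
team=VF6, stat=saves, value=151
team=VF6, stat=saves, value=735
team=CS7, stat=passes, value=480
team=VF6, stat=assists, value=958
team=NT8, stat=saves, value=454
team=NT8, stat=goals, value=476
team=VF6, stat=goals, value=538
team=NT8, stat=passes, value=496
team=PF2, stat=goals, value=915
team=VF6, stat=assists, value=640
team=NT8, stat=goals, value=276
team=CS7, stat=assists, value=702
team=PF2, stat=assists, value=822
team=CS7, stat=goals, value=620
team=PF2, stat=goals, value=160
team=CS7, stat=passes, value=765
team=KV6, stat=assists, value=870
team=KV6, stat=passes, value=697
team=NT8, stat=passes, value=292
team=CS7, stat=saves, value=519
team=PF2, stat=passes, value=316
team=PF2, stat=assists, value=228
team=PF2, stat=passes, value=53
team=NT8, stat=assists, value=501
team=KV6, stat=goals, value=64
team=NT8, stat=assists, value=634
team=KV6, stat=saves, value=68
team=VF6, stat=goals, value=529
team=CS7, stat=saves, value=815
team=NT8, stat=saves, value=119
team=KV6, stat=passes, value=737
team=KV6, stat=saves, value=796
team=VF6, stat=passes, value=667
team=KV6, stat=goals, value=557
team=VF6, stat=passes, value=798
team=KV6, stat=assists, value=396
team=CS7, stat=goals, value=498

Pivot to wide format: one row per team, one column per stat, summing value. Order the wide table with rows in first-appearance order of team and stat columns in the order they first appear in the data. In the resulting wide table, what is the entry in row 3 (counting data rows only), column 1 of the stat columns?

886

With rows in first-appearance order of team, row 3 is team=VF6. stat columns in first-appearance order: saves, assists, passes, goals; column 1 is saves.
Long rows with team=VF6, stat=saves: 151 + 735 = 886.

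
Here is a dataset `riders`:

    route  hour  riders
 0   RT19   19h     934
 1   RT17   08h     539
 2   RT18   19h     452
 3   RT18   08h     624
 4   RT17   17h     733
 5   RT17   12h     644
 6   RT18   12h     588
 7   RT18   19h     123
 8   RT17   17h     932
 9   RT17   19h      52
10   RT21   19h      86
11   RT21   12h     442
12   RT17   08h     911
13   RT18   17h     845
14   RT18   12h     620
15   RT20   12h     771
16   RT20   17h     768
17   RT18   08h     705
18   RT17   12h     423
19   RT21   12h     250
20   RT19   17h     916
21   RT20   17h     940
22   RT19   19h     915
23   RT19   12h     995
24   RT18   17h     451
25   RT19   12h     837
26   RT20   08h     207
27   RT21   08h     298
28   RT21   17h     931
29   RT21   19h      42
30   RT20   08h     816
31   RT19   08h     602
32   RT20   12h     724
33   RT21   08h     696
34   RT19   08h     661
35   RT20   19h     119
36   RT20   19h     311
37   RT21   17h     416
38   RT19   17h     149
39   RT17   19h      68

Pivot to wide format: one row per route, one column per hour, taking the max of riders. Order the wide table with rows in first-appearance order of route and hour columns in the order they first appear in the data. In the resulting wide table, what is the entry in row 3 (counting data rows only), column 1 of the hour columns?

452

With rows in first-appearance order of route, row 3 is route=RT18. hour columns in first-appearance order: 19h, 08h, 17h, 12h; column 1 is 19h.
Long rows with route=RT18, hour=19h: max(452, 123) = 452.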